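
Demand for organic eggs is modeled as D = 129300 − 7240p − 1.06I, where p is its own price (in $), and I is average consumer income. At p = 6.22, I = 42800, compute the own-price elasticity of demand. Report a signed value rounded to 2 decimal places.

-1.16

At the given values, D = 129300 − 7240(6.22) − 1.06(42800) = 38899.2.
∂D/∂p = −7240.
E = (-7240) × (6.22/38899.2) = -1.1576…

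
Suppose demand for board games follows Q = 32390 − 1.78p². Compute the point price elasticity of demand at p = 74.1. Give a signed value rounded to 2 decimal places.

-0.86

dQ/dp = −2·1.78·p = -263.796. At p = 74.1, Q = 22616.3582.
Ed = (dQ/dp)·(p/Q) = (-263.796) × (74.1/22616.3582) = -0.8642…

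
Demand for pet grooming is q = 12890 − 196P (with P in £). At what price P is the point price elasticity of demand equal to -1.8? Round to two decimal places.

42.28

Ed = −196P/(12890 − 196P). Set this equal to -1.8:
196P = 1.8·(12890 − 196P) ⇒ 196P(1 + 1.8) = 1.8·12890
P = 1.8·12890 / (196·2.8) = 42.2776…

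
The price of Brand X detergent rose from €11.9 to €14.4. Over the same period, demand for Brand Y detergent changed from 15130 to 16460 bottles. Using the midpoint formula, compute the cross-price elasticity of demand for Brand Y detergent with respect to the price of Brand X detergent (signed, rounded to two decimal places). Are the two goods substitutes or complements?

0.44; substitutes

%ΔQ_{Brand Y detergent} = (16460 − 15130)/avg = 1330/15795 = 0.084203…
%ΔP_{Brand X detergent} = (14.4 − 11.9)/avg = 2.5/13.15 = 0.190114…
E_cross = (1330/15795) / (2.5/13.15) = 0.4429…
E_cross > 0 ⇒ the goods are substitutes.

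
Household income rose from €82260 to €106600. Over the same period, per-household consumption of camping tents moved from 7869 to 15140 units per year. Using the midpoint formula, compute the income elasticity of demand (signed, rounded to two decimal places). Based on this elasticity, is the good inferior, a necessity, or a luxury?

%ΔQ = (15140 − 7869)/[( 7869 + 15140)/2] = 7271/11504.5 = 0.632013…
%ΔIncome = (106600 − 82260)/[( 82260 + 106600)/2] = 24340/94430 = 0.257757…
E_income = (7271/11504.5) / (24340/94430) = 2.4519…
E_income > 1 ⇒ normal good, luxury.

2.45; luxury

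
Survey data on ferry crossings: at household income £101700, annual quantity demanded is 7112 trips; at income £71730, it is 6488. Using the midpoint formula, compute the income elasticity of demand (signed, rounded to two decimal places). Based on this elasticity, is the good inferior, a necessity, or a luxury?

%ΔQ = (6488 − 7112)/[( 7112 + 6488)/2] = -624/6800 = -0.091764…
%ΔIncome = (71730 − 101700)/[( 101700 + 71730)/2] = -29970/86715 = -0.345614…
E_income = (-624/6800) / (-29970/86715) = 0.2655…
0 < E_income < 1 ⇒ normal good, necessity.

0.27; necessity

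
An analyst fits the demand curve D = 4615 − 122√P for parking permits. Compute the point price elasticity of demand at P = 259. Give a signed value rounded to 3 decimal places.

dD/dP = −122/(2√P) = -3.79036. At P = 259, D = 2651.6.
Ed = (dD/dP)·(P/D) = (-3.79036) × (259/2651.6) = -0.37023…

-0.370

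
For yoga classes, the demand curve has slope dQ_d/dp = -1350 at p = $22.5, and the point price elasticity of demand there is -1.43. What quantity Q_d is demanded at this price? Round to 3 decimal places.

Ed = (dQ_d/dp)·(p/Q_d) ⇒ Q_d = (dQ_d/dp)·p/Ed = (-1350)·22.5/(-1.43) = 21241.25874…

21241.259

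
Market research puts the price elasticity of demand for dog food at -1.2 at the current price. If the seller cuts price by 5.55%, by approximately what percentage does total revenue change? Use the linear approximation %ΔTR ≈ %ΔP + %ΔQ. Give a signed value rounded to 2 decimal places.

+1.11%

%ΔQ ≈ Ed × %ΔP = (-1.2) × (-5.55%) = +6.6600%
%ΔTR ≈ %ΔP + %ΔQ = (-5.55%) + (+6.6600%) = +1.1100%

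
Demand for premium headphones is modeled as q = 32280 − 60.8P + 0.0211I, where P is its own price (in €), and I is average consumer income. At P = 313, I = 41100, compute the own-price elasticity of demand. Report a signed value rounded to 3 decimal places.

At the given values, q = 32280 − 60.8(313) + 0.0211(41100) = 14116.81.
∂q/∂P = −60.8.
E = (-60.8) × (313/14116.81) = -1.34806…

-1.348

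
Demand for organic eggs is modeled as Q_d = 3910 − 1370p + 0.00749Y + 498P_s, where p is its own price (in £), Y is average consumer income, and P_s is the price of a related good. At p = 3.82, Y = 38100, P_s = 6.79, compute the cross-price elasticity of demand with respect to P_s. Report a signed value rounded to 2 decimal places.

1.44

At the given values, Q_d = 3910 − 1370(3.82) + 0.00749(38100) + 498(6.79) = 2343.389.
∂Q_d/∂P_s = 498.
E = (498) × (6.79/2343.389) = 1.4429…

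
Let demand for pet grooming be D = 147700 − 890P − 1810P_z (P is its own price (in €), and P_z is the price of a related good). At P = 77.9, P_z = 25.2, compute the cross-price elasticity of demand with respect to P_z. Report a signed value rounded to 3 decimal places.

At the given values, D = 147700 − 890(77.9) − 1810(25.2) = 32757.
∂D/∂P_z = -1810.
E = (-1810) × (25.2/32757) = -1.39243…

-1.392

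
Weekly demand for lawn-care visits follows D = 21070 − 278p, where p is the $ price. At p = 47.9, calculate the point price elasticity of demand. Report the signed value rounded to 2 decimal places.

dD/dp = −278. At p = 47.9, D = 21070 − 278(47.9) = 7753.8.
Ed = (dD/dp)·(p/D) = −278 × (47.9/7753.8) = -1.7173…

-1.72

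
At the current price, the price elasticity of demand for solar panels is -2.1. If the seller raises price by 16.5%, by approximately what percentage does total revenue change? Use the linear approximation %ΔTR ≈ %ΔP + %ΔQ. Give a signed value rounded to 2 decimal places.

-18.15%

%ΔQ ≈ Ed × %ΔP = (-2.1) × (+16.5%) = -34.6500%
%ΔTR ≈ %ΔP + %ΔQ = (+16.5%) + (-34.6500%) = -18.1500%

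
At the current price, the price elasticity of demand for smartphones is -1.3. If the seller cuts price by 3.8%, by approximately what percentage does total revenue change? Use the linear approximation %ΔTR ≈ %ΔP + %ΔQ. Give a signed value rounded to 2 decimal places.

%ΔQ ≈ Ed × %ΔP = (-1.3) × (-3.8%) = +4.9400%
%ΔTR ≈ %ΔP + %ΔQ = (-3.8%) + (+4.9400%) = +1.1400%

+1.14%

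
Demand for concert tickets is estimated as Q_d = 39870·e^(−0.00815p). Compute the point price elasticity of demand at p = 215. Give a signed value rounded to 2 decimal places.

dQ_d/dp = −0.00815·Q_d = -56.3393. At p = 215, Q_d = 6912.8.
Ed = (dQ_d/dp)·(p/Q_d) = (-56.3393) × (215/6912.8) = -1.7522…

-1.75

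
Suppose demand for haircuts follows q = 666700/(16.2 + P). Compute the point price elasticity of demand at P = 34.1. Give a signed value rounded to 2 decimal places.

-0.68

dq/dP = −666700/(16.2 + P)² = -263.508. At P = 34.1, q = 13254.5.
Ed = (dq/dP)·(P/q) = (-263.508) × (34.1/13254.5) = -0.6779…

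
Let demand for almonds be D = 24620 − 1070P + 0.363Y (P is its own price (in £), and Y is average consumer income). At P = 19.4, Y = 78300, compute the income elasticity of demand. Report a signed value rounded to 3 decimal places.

0.880

At the given values, D = 24620 − 1070(19.4) + 0.363(78300) = 32284.9.
∂D/∂Y = 0.363.
E = (0.363) × (78300/32284.9) = 0.88037…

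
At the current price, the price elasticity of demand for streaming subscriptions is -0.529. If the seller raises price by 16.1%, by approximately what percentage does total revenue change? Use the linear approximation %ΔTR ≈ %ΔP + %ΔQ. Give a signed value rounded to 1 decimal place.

%ΔQ ≈ Ed × %ΔP = (-0.529) × (+16.1%) = -8.5169%
%ΔTR ≈ %ΔP + %ΔQ = (+16.1%) + (-8.5169%) = +7.5831%

+7.6%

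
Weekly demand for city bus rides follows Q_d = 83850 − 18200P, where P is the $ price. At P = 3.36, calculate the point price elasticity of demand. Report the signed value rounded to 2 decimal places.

-2.69

dQ_d/dP = −18200. At P = 3.36, Q_d = 83850 − 18200(3.36) = 22698.
Ed = (dQ_d/dP)·(P/Q_d) = −18200 × (3.36/22698) = -2.6941…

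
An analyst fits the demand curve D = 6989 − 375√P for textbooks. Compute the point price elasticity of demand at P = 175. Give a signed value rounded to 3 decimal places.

-1.223

dD/dP = −375/(2√P) = -14.1737. At P = 175, D = 2028.22.
Ed = (dD/dP)·(P/D) = (-14.1737) × (175/2028.22) = -1.22294…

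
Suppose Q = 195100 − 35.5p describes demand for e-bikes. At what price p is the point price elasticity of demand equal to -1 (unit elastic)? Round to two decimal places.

Ed = −35.5p/(195100 − 35.5p). Set this equal to -1:
35.5p = 1·(195100 − 35.5p) ⇒ 35.5p(1 + 1) = 1·195100
p = 1·195100 / (35.5·2) = 2747.8873…

2747.89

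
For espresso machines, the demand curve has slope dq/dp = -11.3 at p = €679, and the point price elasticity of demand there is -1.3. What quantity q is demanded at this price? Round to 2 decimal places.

5902.08

Ed = (dq/dp)·(p/q) ⇒ q = (dq/dp)·p/Ed = (-11.3)·679/(-1.3) = 5902.0769…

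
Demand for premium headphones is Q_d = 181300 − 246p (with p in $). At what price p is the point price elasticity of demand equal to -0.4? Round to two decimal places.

210.57

Ed = −246p/(181300 − 246p). Set this equal to -0.4:
246p = 0.4·(181300 − 246p) ⇒ 246p(1 + 0.4) = 0.4·181300
p = 0.4·181300 / (246·1.4) = 210.5691…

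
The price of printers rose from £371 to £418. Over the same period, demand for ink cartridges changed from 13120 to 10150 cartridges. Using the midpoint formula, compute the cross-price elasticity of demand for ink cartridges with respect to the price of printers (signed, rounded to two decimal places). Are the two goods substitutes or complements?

%ΔQ_{ink cartridges} = (10150 − 13120)/avg = -2970/11635 = -0.255264…
%ΔP_{printers} = (418 − 371)/avg = 47/394.5 = 0.119138…
E_cross = (-2970/11635) / (47/394.5) = -2.1425…
E_cross < 0 ⇒ the goods are complements.

-2.14; complements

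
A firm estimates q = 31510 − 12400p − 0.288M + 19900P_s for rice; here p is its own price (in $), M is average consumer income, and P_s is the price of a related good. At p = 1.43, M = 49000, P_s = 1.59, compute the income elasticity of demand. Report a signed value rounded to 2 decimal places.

At the given values, q = 31510 − 12400(1.43) − 0.288(49000) + 19900(1.59) = 31307.
∂q/∂M = -0.288.
E = (-0.288) × (49000/31307) = -0.4507…

-0.45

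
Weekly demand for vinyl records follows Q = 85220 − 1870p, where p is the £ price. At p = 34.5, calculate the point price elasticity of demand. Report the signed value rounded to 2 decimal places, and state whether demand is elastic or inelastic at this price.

-3.12; elastic

dQ/dp = −1870. At p = 34.5, Q = 85220 − 1870(34.5) = 20705.
Ed = (dQ/dp)·(p/Q) = −1870 × (34.5/20705) = -3.1159…
|Ed| = 3.12 > 1, so demand is elastic.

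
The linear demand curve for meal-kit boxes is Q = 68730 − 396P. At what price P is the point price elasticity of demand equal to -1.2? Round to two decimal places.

Ed = −396P/(68730 − 396P). Set this equal to -1.2:
396P = 1.2·(68730 − 396P) ⇒ 396P(1 + 1.2) = 1.2·68730
P = 1.2·68730 / (396·2.2) = 94.6694…

94.67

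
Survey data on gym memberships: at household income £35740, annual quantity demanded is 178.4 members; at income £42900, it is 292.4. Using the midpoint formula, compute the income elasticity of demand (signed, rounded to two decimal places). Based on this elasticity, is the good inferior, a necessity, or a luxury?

%ΔQ = (292.4 − 178.4)/[( 178.4 + 292.4)/2] = 114/235.4 = 0.484282…
%ΔIncome = (42900 − 35740)/[( 35740 + 42900)/2] = 7160/39320 = 0.182095…
E_income = (114/235.4) / (7160/39320) = 2.6594…
E_income > 1 ⇒ normal good, luxury.

2.66; luxury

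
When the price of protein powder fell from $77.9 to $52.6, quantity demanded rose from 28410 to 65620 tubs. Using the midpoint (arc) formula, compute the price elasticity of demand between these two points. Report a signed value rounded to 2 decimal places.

-2.04

%ΔQ = (65620 − 28410) / [(28410 + 65620)/2] = 37210/47015 = 0.791449…
%ΔP = (52.6 − 77.9) / [(77.9 + 52.6)/2] = -25.3/65.25 = -0.387739…
Arc Ed = %ΔQ / %ΔP = (37210/47015) / (-25.3/65.25) = -2.0411…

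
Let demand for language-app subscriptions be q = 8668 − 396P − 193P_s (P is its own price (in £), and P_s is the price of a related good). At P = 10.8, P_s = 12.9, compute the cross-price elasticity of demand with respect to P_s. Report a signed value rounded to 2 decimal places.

-1.31

At the given values, q = 8668 − 396(10.8) − 193(12.9) = 1901.5.
∂q/∂P_s = -193.
E = (-193) × (12.9/1901.5) = -1.3093…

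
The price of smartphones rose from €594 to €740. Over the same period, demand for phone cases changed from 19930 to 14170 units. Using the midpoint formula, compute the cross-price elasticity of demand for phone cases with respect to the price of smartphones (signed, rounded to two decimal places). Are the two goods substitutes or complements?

-1.54; complements

%ΔQ_{phone cases} = (14170 − 19930)/avg = -5760/17050 = -0.337829…
%ΔP_{smartphones} = (740 − 594)/avg = 146/667 = 0.218890…
E_cross = (-5760/17050) / (146/667) = -1.5433…
E_cross < 0 ⇒ the goods are complements.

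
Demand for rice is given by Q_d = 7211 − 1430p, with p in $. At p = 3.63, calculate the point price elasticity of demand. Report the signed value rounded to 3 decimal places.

-2.570

dQ_d/dp = −1430. At p = 3.63, Q_d = 7211 − 1430(3.63) = 2020.1.
Ed = (dQ_d/dp)·(p/Q_d) = −1430 × (3.63/2020.1) = -2.56962…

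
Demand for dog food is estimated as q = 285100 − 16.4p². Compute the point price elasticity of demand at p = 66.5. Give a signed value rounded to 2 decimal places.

dq/dp = −2·16.4·p = -2181.2. At p = 66.5, q = 212575.1.
Ed = (dq/dp)·(p/q) = (-2181.2) × (66.5/212575.1) = -0.6823…

-0.68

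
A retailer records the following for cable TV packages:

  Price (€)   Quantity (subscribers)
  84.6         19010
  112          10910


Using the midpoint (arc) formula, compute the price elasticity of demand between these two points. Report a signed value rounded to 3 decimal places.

%ΔQ = (10910 − 19010) / [(19010 + 10910)/2] = -8100/14960 = -0.541443…
%ΔP = (112 − 84.6) / [(84.6 + 112)/2] = 27.4/98.3 = 0.278738…
Arc Ed = %ΔQ / %ΔP = (-8100/14960) / (27.4/98.3) = -1.94247…

-1.942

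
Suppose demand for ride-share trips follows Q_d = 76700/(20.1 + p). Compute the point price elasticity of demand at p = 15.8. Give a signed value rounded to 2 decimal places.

-0.44

dQ_d/dp = −76700/(20.1 + p)² = -59.5123. At p = 15.8, Q_d = 2136.49.
Ed = (dQ_d/dp)·(p/Q_d) = (-59.5123) × (15.8/2136.49) = -0.4401…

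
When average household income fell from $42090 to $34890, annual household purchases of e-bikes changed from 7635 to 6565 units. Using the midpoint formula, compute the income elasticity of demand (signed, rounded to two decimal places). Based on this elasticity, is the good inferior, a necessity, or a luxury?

0.81; necessity

%ΔQ = (6565 − 7635)/[( 7635 + 6565)/2] = -1070/7100 = -0.150704…
%ΔIncome = (34890 − 42090)/[( 42090 + 34890)/2] = -7200/38490 = -0.187061…
E_income = (-1070/7100) / (-7200/38490) = 0.8056…
0 < E_income < 1 ⇒ normal good, necessity.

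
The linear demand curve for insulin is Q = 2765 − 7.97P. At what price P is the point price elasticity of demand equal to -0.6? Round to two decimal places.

130.10

Ed = −7.97P/(2765 − 7.97P). Set this equal to -0.6:
7.97P = 0.6·(2765 − 7.97P) ⇒ 7.97P(1 + 0.6) = 0.6·2765
P = 0.6·2765 / (7.97·1.6) = 130.0972…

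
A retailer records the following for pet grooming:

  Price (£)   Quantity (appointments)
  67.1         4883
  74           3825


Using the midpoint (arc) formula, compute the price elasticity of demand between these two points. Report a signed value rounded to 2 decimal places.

%ΔQ = (3825 − 4883) / [(4883 + 3825)/2] = -1058/4354 = -0.242994…
%ΔP = (74 − 67.1) / [(67.1 + 74)/2] = 6.9/70.55 = 0.097802…
Arc Ed = %ΔQ / %ΔP = (-1058/4354) / (6.9/70.55) = -2.4845…

-2.48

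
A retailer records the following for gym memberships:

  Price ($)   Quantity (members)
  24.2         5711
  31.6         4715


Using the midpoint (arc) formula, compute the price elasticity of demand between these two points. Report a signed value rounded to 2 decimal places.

%ΔQ = (4715 − 5711) / [(5711 + 4715)/2] = -996/5213 = -0.191060…
%ΔP = (31.6 − 24.2) / [(24.2 + 31.6)/2] = 7.4/27.9 = 0.265232…
Arc Ed = %ΔQ / %ΔP = (-996/5213) / (7.4/27.9) = -0.7203…

-0.72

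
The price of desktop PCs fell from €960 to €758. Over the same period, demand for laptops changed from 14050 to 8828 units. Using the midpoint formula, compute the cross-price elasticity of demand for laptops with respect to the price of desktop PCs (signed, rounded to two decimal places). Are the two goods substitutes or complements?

%ΔQ_{laptops} = (8828 − 14050)/avg = -5222/11439 = -0.456508…
%ΔP_{desktop PCs} = (758 − 960)/avg = -202/859 = -0.235157…
E_cross = (-5222/11439) / (-202/859) = 1.9412…
E_cross > 0 ⇒ the goods are substitutes.

1.94; substitutes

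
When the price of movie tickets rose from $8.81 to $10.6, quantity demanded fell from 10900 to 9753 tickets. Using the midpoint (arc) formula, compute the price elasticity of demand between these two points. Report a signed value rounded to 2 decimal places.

%ΔQ = (9753 − 10900) / [(10900 + 9753)/2] = -1147/10326.5 = -0.111073…
%ΔP = (10.6 − 8.81) / [(8.81 + 10.6)/2] = 1.79/9.705 = 0.184441…
Arc Ed = %ΔQ / %ΔP = (-1147/10326.5) / (1.79/9.705) = -0.6022…

-0.60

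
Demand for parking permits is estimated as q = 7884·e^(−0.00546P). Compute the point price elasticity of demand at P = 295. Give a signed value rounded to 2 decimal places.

dq/dP = −0.00546·q = -8.59847. At P = 295, q = 1574.81.
Ed = (dq/dP)·(P/q) = (-8.59847) × (295/1574.81) = -1.6107

-1.61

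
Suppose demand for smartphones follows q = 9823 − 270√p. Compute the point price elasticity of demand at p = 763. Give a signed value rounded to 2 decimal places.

dq/dp = −270/(2√p) = -4.88733. At p = 763, q = 2364.94.
Ed = (dq/dp)·(p/q) = (-4.88733) × (763/2364.94) = -1.5767…

-1.58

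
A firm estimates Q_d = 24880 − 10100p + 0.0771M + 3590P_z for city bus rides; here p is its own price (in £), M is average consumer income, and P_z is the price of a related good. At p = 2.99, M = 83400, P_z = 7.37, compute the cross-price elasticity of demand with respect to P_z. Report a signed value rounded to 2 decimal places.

At the given values, Q_d = 24880 − 10100(2.99) + 0.0771(83400) + 3590(7.37) = 27569.44.
∂Q_d/∂P_z = 3590.
E = (3590) × (7.37/27569.44) = 0.9596…

0.96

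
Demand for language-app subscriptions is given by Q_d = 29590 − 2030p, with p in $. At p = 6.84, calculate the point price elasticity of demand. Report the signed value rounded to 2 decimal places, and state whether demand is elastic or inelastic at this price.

dQ_d/dp = −2030. At p = 6.84, Q_d = 29590 − 2030(6.84) = 15704.8.
Ed = (dQ_d/dp)·(p/Q_d) = −2030 × (6.84/15704.8) = -0.8841…
|Ed| = 0.88 < 1, so demand is inelastic.

-0.88; inelastic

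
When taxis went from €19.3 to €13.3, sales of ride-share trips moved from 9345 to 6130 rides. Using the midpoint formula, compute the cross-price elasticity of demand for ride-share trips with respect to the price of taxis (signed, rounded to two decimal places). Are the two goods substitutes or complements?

%ΔQ_{ride-share trips} = (6130 − 9345)/avg = -3215/7737.5 = -0.415508…
%ΔP_{taxis} = (13.3 − 19.3)/avg = -6/16.3 = -0.368098…
E_cross = (-3215/7737.5) / (-6/16.3) = 1.1287…
E_cross > 0 ⇒ the goods are substitutes.

1.13; substitutes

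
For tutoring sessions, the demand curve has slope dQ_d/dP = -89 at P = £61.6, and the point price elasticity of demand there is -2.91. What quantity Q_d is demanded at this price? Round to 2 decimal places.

Ed = (dQ_d/dP)·(P/Q_d) ⇒ Q_d = (dQ_d/dP)·P/Ed = (-89)·61.6/(-2.91) = 1883.9862…

1883.99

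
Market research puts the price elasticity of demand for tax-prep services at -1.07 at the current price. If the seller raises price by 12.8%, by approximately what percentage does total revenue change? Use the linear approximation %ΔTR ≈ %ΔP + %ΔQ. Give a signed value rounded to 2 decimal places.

%ΔQ ≈ Ed × %ΔP = (-1.07) × (+12.8%) = -13.6960%
%ΔTR ≈ %ΔP + %ΔQ = (+12.8%) + (-13.6960%) = -0.8960%

-0.90%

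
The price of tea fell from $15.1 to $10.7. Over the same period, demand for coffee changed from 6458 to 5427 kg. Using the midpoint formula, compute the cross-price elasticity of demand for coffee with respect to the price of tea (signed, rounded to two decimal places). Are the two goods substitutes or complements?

0.51; substitutes

%ΔQ_{coffee} = (5427 − 6458)/avg = -1031/5942.5 = -0.173496…
%ΔP_{tea} = (10.7 − 15.1)/avg = -4.4/12.9 = -0.341085…
E_cross = (-1031/5942.5) / (-4.4/12.9) = 0.5086…
E_cross > 0 ⇒ the goods are substitutes.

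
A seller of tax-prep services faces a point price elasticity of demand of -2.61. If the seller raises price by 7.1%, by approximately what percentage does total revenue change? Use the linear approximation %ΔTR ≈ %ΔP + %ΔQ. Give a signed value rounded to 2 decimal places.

%ΔQ ≈ Ed × %ΔP = (-2.61) × (+7.1%) = -18.5310%
%ΔTR ≈ %ΔP + %ΔQ = (+7.1%) + (-18.5310%) = -11.4310%

-11.43%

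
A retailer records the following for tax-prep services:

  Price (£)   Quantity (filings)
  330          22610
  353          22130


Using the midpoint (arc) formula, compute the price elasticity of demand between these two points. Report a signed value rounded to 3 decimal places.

%ΔQ = (22130 − 22610) / [(22610 + 22130)/2] = -480/22370 = -0.021457…
%ΔP = (353 − 330) / [(330 + 353)/2] = 23/341.5 = 0.067349…
Arc Ed = %ΔQ / %ΔP = (-480/22370) / (23/341.5) = -0.31859…

-0.319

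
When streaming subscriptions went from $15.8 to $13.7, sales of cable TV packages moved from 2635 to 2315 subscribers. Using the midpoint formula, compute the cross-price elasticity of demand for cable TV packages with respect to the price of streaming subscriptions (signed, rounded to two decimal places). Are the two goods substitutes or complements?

%ΔQ_{cable TV packages} = (2315 − 2635)/avg = -320/2475 = -0.129292…
%ΔP_{streaming subscriptions} = (13.7 − 15.8)/avg = -2.1/14.75 = -0.142372…
E_cross = (-320/2475) / (-2.1/14.75) = 0.9081…
E_cross > 0 ⇒ the goods are substitutes.

0.91; substitutes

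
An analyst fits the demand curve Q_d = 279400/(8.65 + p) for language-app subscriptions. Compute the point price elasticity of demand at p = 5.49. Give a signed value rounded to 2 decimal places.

-0.39

dQ_d/dp = −279400/(8.65 + p)² = -1397.42. At p = 5.49, Q_d = 19759.5.
Ed = (dQ_d/dp)·(p/Q_d) = (-1397.42) × (5.49/19759.5) = -0.3882…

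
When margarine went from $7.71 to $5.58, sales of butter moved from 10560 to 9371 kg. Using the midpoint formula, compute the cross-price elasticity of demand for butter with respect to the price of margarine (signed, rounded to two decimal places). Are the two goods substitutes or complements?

0.37; substitutes

%ΔQ_{butter} = (9371 − 10560)/avg = -1189/9965.5 = -0.119311…
%ΔP_{margarine} = (5.58 − 7.71)/avg = -2.13/6.645 = -0.320541…
E_cross = (-1189/9965.5) / (-2.13/6.645) = 0.3722…
E_cross > 0 ⇒ the goods are substitutes.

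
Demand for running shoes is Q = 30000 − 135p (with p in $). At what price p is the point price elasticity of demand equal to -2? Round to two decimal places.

148.15

Ed = −135p/(30000 − 135p). Set this equal to -2:
135p = 2·(30000 − 135p) ⇒ 135p(1 + 2) = 2·30000
p = 2·30000 / (135·3) = 148.1481…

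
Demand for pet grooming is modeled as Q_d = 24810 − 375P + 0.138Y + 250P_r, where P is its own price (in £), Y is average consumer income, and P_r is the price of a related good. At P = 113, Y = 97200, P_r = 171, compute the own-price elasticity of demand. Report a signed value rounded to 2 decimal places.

At the given values, Q_d = 24810 − 375(113) + 0.138(97200) + 250(171) = 38598.6.
∂Q_d/∂P = −375.
E = (-375) × (113/38598.6) = -1.0978…

-1.10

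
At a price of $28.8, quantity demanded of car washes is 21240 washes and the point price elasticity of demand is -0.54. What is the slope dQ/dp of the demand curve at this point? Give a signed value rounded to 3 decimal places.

Ed = (dQ/dp)·(p/Q) ⇒ dQ/dp = Ed·Q/p = (-0.54)·21240/28.8 = -398.25

-398.250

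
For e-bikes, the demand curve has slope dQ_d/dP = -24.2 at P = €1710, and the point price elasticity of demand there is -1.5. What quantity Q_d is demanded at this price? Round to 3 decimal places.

Ed = (dQ_d/dP)·(P/Q_d) ⇒ Q_d = (dQ_d/dP)·P/Ed = (-24.2)·1710/(-1.5) = 27588

27588.000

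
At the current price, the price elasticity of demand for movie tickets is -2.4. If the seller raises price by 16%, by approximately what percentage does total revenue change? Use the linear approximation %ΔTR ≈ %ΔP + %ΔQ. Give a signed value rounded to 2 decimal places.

%ΔQ ≈ Ed × %ΔP = (-2.4) × (+16%) = -38.4000%
%ΔTR ≈ %ΔP + %ΔQ = (+16%) + (-38.4000%) = -22.4000%

-22.40%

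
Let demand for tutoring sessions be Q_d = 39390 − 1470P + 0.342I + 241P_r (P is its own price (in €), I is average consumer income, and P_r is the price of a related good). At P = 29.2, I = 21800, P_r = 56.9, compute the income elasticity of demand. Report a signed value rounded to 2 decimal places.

At the given values, Q_d = 39390 − 1470(29.2) + 0.342(21800) + 241(56.9) = 17634.5.
∂Q_d/∂I = 0.342.
E = (0.342) × (21800/17634.5) = 0.4227…

0.42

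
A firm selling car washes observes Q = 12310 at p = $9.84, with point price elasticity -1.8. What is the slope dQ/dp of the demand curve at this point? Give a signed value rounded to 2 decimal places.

-2251.83

Ed = (dQ/dp)·(p/Q) ⇒ dQ/dp = Ed·Q/p = (-1.8)·12310/9.84 = -2251.8292…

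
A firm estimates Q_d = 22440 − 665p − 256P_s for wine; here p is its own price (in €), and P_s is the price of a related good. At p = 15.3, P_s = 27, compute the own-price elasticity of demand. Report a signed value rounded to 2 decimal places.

At the given values, Q_d = 22440 − 665(15.3) − 256(27) = 5353.5.
∂Q_d/∂p = −665.
E = (-665) × (15.3/5353.5) = -1.9005…

-1.90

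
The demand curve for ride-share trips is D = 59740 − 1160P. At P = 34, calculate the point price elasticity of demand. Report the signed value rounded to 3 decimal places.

dD/dP = −1160. At P = 34, D = 59740 − 1160(34) = 20300.
Ed = (dD/dP)·(P/D) = −1160 × (34/20300) = -1.94285…

-1.943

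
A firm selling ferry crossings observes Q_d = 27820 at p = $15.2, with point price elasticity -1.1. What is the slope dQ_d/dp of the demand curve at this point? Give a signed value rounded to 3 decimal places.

-2013.289

Ed = (dQ_d/dp)·(p/Q_d) ⇒ dQ_d/dp = Ed·Q_d/p = (-1.1)·27820/15.2 = -2013.28947…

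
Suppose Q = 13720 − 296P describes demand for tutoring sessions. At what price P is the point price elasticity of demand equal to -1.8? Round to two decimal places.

29.80

Ed = −296P/(13720 − 296P). Set this equal to -1.8:
296P = 1.8·(13720 − 296P) ⇒ 296P(1 + 1.8) = 1.8·13720
P = 1.8·13720 / (296·2.8) = 29.7972…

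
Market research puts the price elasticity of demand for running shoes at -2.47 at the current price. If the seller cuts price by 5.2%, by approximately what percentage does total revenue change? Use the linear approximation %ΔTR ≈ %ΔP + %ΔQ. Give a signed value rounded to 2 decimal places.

+7.64%

%ΔQ ≈ Ed × %ΔP = (-2.47) × (-5.2%) = +12.8440%
%ΔTR ≈ %ΔP + %ΔQ = (-5.2%) + (+12.8440%) = +7.6440%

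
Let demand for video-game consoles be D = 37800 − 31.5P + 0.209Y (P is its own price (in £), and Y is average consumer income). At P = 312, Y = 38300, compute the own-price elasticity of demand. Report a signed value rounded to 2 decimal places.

-0.27

At the given values, D = 37800 − 31.5(312) + 0.209(38300) = 35976.7.
∂D/∂P = −31.5.
E = (-31.5) × (312/35976.7) = -0.2731…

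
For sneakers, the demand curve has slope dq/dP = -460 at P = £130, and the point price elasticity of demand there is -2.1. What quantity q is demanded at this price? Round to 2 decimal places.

Ed = (dq/dP)·(P/q) ⇒ q = (dq/dP)·P/Ed = (-460)·130/(-2.1) = 28476.1904…

28476.19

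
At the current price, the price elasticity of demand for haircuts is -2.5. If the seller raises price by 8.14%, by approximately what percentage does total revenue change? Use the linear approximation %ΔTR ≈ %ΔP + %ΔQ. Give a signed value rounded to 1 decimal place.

%ΔQ ≈ Ed × %ΔP = (-2.5) × (+8.14%) = -20.3500%
%ΔTR ≈ %ΔP + %ΔQ = (+8.14%) + (-20.3500%) = -12.2100%

-12.2%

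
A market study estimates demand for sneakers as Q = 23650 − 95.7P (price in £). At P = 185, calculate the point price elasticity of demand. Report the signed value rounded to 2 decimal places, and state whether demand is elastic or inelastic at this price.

-2.98; elastic

dQ/dP = −95.7. At P = 185, Q = 23650 − 95.7(185) = 5945.5.
Ed = (dQ/dP)·(P/Q) = −95.7 × (185/5945.5) = -2.9777…
|Ed| = 2.98 > 1, so demand is elastic.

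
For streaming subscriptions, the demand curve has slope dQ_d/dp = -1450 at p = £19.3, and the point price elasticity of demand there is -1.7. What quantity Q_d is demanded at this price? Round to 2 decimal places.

16461.76

Ed = (dQ_d/dp)·(p/Q_d) ⇒ Q_d = (dQ_d/dp)·p/Ed = (-1450)·19.3/(-1.7) = 16461.7647…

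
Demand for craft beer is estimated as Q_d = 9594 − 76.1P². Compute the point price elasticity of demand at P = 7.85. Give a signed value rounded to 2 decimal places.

dQ_d/dP = −2·76.1·P = -1194.77. At P = 7.85, Q_d = 4904.52775.
Ed = (dQ_d/dP)·(P/Q_d) = (-1194.77) × (7.85/4904.52775) = -1.9123…

-1.91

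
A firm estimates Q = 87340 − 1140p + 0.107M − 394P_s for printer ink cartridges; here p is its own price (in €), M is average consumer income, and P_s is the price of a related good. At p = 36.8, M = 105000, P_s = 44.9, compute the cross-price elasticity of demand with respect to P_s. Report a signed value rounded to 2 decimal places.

At the given values, Q = 87340 − 1140(36.8) + 0.107(105000) − 394(44.9) = 38932.4.
∂Q/∂P_s = -394.
E = (-394) × (44.9/38932.4) = -0.4543…

-0.45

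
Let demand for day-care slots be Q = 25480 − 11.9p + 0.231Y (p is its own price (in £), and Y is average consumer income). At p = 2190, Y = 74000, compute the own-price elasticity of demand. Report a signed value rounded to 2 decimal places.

-1.58

At the given values, Q = 25480 − 11.9(2190) + 0.231(74000) = 16513.
∂Q/∂p = −11.9.
E = (-11.9) × (2190/16513) = -1.5782…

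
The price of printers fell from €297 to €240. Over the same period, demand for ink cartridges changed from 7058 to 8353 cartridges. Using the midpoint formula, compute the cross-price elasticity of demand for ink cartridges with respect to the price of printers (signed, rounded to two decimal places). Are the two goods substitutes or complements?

%ΔQ_{ink cartridges} = (8353 − 7058)/avg = 1295/7705.5 = 0.168061…
%ΔP_{printers} = (240 − 297)/avg = -57/268.5 = -0.212290…
E_cross = (1295/7705.5) / (-57/268.5) = -0.7916…
E_cross < 0 ⇒ the goods are complements.

-0.79; complements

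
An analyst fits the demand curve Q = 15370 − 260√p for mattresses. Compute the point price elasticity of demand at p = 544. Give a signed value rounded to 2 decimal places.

dQ/dp = −260/(2√p) = -5.5737. At p = 544, Q = 9305.81.
Ed = (dQ/dp)·(p/Q) = (-5.5737) × (544/9305.81) = -0.3258…

-0.33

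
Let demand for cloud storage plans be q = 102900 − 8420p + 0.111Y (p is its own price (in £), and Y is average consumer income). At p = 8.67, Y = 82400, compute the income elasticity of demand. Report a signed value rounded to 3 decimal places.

0.234

At the given values, q = 102900 − 8420(8.67) + 0.111(82400) = 39045.
∂q/∂Y = 0.111.
E = (0.111) × (82400/39045) = 0.23425…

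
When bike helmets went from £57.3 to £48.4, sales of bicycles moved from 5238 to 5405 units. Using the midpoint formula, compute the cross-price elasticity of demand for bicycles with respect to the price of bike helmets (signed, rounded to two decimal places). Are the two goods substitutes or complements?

-0.19; complements

%ΔQ_{bicycles} = (5405 − 5238)/avg = 167/5321.5 = 0.031382…
%ΔP_{bike helmets} = (48.4 − 57.3)/avg = -8.9/52.85 = -0.168401…
E_cross = (167/5321.5) / (-8.9/52.85) = -0.1863…
E_cross < 0 ⇒ the goods are complements.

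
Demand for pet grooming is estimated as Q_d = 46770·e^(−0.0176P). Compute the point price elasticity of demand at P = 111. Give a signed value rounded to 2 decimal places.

dQ_d/dP = −0.0176·Q_d = -116.692. At P = 111, Q_d = 6630.25.
Ed = (dQ_d/dP)·(P/Q_d) = (-116.692) × (111/6630.25) = -1.9536

-1.95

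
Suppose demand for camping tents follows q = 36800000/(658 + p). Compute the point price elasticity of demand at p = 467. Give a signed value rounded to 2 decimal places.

-0.42

dq/dp = −36800000/(658 + p)² = -29.0765. At p = 467, q = 32711.1.
Ed = (dq/dp)·(p/q) = (-29.0765) × (467/32711.1) = -0.4151…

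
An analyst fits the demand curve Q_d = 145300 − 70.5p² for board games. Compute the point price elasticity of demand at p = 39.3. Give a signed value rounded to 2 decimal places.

-5.98

dQ_d/dp = −2·70.5·p = -5541.3. At p = 39.3, Q_d = 36413.455.
Ed = (dQ_d/dp)·(p/Q_d) = (-5541.3) × (39.3/36413.455) = -5.9805…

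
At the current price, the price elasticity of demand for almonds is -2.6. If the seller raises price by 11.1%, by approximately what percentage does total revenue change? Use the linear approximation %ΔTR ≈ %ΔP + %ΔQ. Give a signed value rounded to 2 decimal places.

-17.76%

%ΔQ ≈ Ed × %ΔP = (-2.6) × (+11.1%) = -28.8600%
%ΔTR ≈ %ΔP + %ΔQ = (+11.1%) + (-28.8600%) = -17.7600%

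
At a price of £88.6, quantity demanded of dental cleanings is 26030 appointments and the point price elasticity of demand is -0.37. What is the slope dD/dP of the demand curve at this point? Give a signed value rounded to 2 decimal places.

Ed = (dD/dP)·(P/D) ⇒ dD/dP = Ed·D/P = (-0.37)·26030/88.6 = -108.7031…

-108.70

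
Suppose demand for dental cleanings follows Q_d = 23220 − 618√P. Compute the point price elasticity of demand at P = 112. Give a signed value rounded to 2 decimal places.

-0.20

dQ_d/dP = −618/(2√P) = -29.1978. At P = 112, Q_d = 16679.7.
Ed = (dQ_d/dP)·(P/Q_d) = (-29.1978) × (112/16679.7) = -0.1960…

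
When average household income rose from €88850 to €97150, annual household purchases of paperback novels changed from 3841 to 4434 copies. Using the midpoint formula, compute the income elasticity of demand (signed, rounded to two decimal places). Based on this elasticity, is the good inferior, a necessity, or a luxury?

1.61; luxury

%ΔQ = (4434 − 3841)/[( 3841 + 4434)/2] = 593/4137.5 = 0.143323…
%ΔIncome = (97150 − 88850)/[( 88850 + 97150)/2] = 8300/93000 = 0.089247…
E_income = (593/4137.5) / (8300/93000) = 1.6059…
E_income > 1 ⇒ normal good, luxury.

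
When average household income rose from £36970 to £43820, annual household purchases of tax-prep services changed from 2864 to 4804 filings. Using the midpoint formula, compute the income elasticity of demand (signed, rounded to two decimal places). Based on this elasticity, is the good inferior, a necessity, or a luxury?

%ΔQ = (4804 − 2864)/[( 2864 + 4804)/2] = 1940/3834 = 0.505998…
%ΔIncome = (43820 − 36970)/[( 36970 + 43820)/2] = 6850/40395 = 0.169575…
E_income = (1940/3834) / (6850/40395) = 2.9839…
E_income > 1 ⇒ normal good, luxury.

2.98; luxury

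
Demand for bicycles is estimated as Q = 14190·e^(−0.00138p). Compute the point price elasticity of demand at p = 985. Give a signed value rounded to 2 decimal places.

dQ/dp = −0.00138·Q = -5.0295. At p = 985, Q = 3644.57.
Ed = (dQ/dp)·(p/Q) = (-5.0295) × (985/3644.57) = -1.3593

-1.36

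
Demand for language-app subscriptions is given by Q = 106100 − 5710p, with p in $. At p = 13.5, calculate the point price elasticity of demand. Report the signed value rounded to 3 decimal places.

dQ/dp = −5710. At p = 13.5, Q = 106100 − 5710(13.5) = 29015.
Ed = (dQ/dp)·(p/Q) = −5710 × (13.5/29015) = -2.65672…

-2.657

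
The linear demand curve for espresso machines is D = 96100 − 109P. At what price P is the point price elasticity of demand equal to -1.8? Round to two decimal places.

Ed = −109P/(96100 − 109P). Set this equal to -1.8:
109P = 1.8·(96100 − 109P) ⇒ 109P(1 + 1.8) = 1.8·96100
P = 1.8·96100 / (109·2.8) = 566.7758…

566.78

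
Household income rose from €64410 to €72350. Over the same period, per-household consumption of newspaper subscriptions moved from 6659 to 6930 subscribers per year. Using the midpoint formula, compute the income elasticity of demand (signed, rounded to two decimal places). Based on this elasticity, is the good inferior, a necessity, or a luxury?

%ΔQ = (6930 − 6659)/[( 6659 + 6930)/2] = 271/6794.5 = 0.039885…
%ΔIncome = (72350 − 64410)/[( 64410 + 72350)/2] = 7940/68380 = 0.116115…
E_income = (271/6794.5) / (7940/68380) = 0.3434…
0 < E_income < 1 ⇒ normal good, necessity.

0.34; necessity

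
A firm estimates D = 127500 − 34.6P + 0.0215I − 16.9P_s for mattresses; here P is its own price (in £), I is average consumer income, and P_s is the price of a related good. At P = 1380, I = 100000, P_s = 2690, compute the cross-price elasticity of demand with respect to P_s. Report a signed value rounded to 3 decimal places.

-1.248

At the given values, D = 127500 − 34.6(1380) + 0.0215(100000) − 16.9(2690) = 36441.
∂D/∂P_s = -16.9.
E = (-16.9) × (2690/36441) = -1.24752…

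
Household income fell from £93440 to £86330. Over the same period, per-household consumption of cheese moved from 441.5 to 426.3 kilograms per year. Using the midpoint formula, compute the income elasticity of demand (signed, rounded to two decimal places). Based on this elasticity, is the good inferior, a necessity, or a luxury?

%ΔQ = (426.3 − 441.5)/[( 441.5 + 426.3)/2] = -15.2/433.9 = -0.035031…
%ΔIncome = (86330 − 93440)/[( 93440 + 86330)/2] = -7110/89885 = -0.079101…
E_income = (-15.2/433.9) / (-7110/89885) = 0.4428…
0 < E_income < 1 ⇒ normal good, necessity.

0.44; necessity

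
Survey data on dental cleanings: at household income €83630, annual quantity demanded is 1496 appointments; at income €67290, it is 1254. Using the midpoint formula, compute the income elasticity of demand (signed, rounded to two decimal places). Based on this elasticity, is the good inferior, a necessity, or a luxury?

0.81; necessity

%ΔQ = (1254 − 1496)/[( 1496 + 1254)/2] = -242/1375 = -0.176
%ΔIncome = (67290 − 83630)/[( 83630 + 67290)/2] = -16340/75460 = -0.216538…
E_income = (-242/1375) / (-16340/75460) = 0.8127…
0 < E_income < 1 ⇒ normal good, necessity.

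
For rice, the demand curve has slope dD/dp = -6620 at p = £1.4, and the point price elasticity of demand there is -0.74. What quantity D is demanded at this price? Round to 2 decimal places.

Ed = (dD/dp)·(p/D) ⇒ D = (dD/dp)·p/Ed = (-6620)·1.4/(-0.74) = 12524.3243…

12524.32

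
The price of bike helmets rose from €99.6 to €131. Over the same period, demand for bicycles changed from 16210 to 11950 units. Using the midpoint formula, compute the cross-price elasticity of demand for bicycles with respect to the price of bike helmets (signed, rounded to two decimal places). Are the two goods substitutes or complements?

%ΔQ_{bicycles} = (11950 − 16210)/avg = -4260/14080 = -0.302556…
%ΔP_{bike helmets} = (131 − 99.6)/avg = 31.4/115.3 = 0.272333…
E_cross = (-4260/14080) / (31.4/115.3) = -1.1109…
E_cross < 0 ⇒ the goods are complements.

-1.11; complements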